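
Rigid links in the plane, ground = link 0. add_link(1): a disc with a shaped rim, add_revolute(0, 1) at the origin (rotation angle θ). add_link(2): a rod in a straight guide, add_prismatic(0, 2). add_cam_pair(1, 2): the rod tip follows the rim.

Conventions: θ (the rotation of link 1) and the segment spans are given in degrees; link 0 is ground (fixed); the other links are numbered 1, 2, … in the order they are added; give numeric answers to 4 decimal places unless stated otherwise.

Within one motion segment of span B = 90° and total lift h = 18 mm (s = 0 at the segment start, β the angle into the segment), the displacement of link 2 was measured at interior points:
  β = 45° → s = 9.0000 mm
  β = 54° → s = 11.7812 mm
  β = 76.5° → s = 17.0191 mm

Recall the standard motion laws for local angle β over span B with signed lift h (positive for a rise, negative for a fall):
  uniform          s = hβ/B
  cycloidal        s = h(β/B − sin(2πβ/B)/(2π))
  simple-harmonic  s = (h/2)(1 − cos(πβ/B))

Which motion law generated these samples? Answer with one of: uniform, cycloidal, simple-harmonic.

candidates at β/B = r: uniform s = h·r (linear in β); cycloidal s = h·(r − sin(2πr)/(2π)); simple-harmonic s = (h/2)(1 − cos(πr))
β=45°: printed 9.0000 | uniform 9.0000, cycloidal 9.0000, simple-harmonic 9.0000
β=54°: printed 11.7812 | uniform 10.8000, cycloidal 12.4839, simple-harmonic 11.7812
β=76.5°: printed 17.0191 | uniform 15.3000, cycloidal 17.6177, simple-harmonic 17.0191
only one law matches every sample → simple-harmonic

simple-harmonic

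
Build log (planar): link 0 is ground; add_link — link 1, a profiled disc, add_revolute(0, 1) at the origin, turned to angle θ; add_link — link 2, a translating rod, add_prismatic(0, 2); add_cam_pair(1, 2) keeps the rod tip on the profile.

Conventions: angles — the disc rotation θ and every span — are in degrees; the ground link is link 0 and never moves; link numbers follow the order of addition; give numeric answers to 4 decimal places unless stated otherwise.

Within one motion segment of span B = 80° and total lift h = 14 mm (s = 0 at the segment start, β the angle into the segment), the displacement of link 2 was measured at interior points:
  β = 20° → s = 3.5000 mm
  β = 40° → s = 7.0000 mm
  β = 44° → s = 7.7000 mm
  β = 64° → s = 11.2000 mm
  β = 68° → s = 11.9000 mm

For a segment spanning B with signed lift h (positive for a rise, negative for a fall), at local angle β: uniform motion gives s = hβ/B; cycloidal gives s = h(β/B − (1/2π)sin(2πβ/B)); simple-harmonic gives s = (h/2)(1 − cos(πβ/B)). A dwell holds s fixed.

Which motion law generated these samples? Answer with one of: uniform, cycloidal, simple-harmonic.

candidates at β/B = r: uniform s = h·r (linear in β); cycloidal s = h·(r − sin(2πr)/(2π)); simple-harmonic s = (h/2)(1 − cos(πr))
β=20°: printed 3.5000 | uniform 3.5000, cycloidal 1.2718, simple-harmonic 2.0503
β=40°: printed 7.0000 | uniform 7.0000, cycloidal 7.0000, simple-harmonic 7.0000
β=44°: printed 7.7000 | uniform 7.7000, cycloidal 8.3885, simple-harmonic 8.0950
β=64°: printed 11.2000 | uniform 11.2000, cycloidal 13.3191, simple-harmonic 12.6631
β=68°: printed 11.9000 | uniform 11.9000, cycloidal 13.7026, simple-harmonic 13.2370
only one law matches every sample → uniform

uniform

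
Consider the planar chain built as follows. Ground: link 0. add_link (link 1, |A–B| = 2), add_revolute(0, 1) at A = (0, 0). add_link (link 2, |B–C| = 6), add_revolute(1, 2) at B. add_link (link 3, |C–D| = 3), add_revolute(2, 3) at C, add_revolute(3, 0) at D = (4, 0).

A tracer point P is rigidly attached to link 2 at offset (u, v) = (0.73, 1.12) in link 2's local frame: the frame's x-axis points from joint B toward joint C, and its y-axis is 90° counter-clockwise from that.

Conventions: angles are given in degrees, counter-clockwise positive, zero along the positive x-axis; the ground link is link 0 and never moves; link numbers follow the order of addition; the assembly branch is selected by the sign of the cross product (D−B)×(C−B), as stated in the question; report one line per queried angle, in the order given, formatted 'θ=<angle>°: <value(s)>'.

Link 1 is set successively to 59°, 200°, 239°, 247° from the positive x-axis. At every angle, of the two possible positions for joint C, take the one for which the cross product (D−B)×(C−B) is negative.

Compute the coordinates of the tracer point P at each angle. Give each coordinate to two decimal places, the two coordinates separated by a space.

A=(0,0), D=(4.00,0)
θ=59°: B = A + 2.00·(cos59°, sin59°) = (1.0301, 1.7143)
θ=59°: |BD| = 3.4292
θ=59°: circle(B,6.00) ∩ circle(D,3.00): a=5.6514, h=2.0154
θ=59°:   candidates: C₊=(6.9321,0.6346) cross=6.911; C₋=(4.9170,-2.8564) cross=-6.911
θ=59°:   branch - wants cross < 0 → take C=(4.9170,-2.8564) (cross=-6.911)
θ=59°: ex = (C−B)/|BC| = (0.6478,-0.7618); ey = (0.7618,0.6478)
θ=59°: P = B + 0.73·ex + 1.12·ey = (2.3562,1.8838)
θ=200°: B = A + 2.00·(cos200°, sin200°) = (-1.8794, -0.6840)
θ=200°: |BD| = 5.9190
θ=200°: circle(B,6.00) ∩ circle(D,3.00): a=5.2403, h=2.9222
θ=200°:   candidates: C₊=(2.9881,2.8242) cross=17.297; C₋=(3.6635,-2.9811) cross=-17.297
θ=200°:   branch - wants cross < 0 → take C=(3.6635,-2.9811) (cross=-17.297)
θ=200°: ex = (C−B)/|BC| = (0.9238,-0.3828); ey = (0.3828,0.9238)
θ=200°: P = B + 0.73·ex + 1.12·ey = (-0.7762,0.0712)
θ=239°: B = A + 2.00·(cos239°, sin239°) = (-1.0301, -1.7143)
θ=239°: |BD| = 5.3142
θ=239°: circle(B,6.00) ∩ circle(D,3.00): a=5.1975, h=2.9977
θ=239°:   candidates: C₊=(2.9225,2.7998) cross=15.930; C₋=(4.8566,-2.8751) cross=-15.930
θ=239°:   branch - wants cross < 0 → take C=(4.8566,-2.8751) (cross=-15.930)
θ=239°: ex = (C−B)/|BC| = (0.9811,-0.1935); ey = (0.1935,0.9811)
θ=239°: P = B + 0.73·ex + 1.12·ey = (-0.0972,-0.7567)
θ=247°: B = A + 2.00·(cos247°, sin247°) = (-0.7815, -1.8410)
θ=247°: |BD| = 5.1236
θ=247°: circle(B,6.00) ∩ circle(D,3.00): a=5.1967, h=2.9991
θ=247°:   candidates: C₊=(2.9905,2.8251) cross=15.366; C₋=(5.1458,-2.7726) cross=-15.366
θ=247°:   branch - wants cross < 0 → take C=(5.1458,-2.7726) (cross=-15.366)
θ=247°: ex = (C−B)/|BC| = (0.9879,-0.1553); ey = (0.1553,0.9879)
θ=247°: P = B + 0.73·ex + 1.12·ey = (0.1136,-0.8479)

θ=59°: 2.36 1.88
θ=200°: -0.78 0.07
θ=239°: -0.10 -0.76
θ=247°: 0.11 -0.85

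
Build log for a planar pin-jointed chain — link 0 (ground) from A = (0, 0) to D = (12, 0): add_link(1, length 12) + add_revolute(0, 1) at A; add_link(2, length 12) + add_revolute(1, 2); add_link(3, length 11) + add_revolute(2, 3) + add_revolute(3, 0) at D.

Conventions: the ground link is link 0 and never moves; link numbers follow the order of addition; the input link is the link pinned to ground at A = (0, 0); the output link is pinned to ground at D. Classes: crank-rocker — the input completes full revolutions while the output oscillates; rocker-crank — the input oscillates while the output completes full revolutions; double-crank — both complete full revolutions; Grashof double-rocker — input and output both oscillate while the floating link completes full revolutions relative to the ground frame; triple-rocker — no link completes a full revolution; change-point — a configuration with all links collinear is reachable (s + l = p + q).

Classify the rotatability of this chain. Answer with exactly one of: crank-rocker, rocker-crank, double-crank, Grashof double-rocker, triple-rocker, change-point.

lengths: ground=12, input=12, coupler=12, output=11
sorted: s=11 (shortest), l=12 (longest), p+q=24
s + l = 23 vs p + q = 24
s + l < p + q (Grashof) with shortest = output link → rocker-crank

rocker-crank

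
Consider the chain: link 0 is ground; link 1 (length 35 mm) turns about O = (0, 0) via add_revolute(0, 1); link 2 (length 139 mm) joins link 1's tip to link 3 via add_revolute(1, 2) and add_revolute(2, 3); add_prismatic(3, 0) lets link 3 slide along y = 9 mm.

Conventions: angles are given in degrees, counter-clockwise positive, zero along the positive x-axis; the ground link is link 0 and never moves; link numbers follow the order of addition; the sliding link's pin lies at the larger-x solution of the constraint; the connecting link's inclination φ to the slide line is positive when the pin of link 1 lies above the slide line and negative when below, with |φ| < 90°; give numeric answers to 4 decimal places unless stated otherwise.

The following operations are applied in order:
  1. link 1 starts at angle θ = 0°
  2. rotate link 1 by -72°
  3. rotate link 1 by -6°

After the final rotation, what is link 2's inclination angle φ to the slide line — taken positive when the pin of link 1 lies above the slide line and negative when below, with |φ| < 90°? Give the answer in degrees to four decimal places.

geometry: r = 35 mm, L = 139 mm, e = 9 mm; θ starts at 0°
rotate link 1 by -72°: θ ← 0° -72° = -72°
rotate link 1 by -6°: θ ← -72° -6° = -78°
h = r sin θ − e = -34.235166 − 9 = -43.235166
sin φ = h / L = -43.235166 / 139 = -0.31104436
φ = arcsin(-0.31104436) = -18.122180°

-18.1222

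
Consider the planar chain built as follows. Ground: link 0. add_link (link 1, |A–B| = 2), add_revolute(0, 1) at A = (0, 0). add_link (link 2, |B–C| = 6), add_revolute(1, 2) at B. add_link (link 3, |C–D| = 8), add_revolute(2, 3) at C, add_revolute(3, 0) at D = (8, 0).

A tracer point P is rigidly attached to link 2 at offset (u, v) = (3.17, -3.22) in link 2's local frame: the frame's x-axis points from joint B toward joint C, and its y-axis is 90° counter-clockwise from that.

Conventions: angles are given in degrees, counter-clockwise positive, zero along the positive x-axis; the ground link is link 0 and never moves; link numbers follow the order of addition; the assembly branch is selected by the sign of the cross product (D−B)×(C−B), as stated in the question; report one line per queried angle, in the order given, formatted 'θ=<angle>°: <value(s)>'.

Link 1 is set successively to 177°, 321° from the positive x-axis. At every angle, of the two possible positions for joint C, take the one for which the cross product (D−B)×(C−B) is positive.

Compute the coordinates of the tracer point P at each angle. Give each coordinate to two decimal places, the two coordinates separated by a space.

A=(0,0), D=(8.00,0)
θ=177°: B = A + 2.00·(cos177°, sin177°) = (-1.9973, 0.1047)
θ=177°: |BD| = 9.9978
θ=177°: circle(B,6.00) ∩ circle(D,8.00): a=3.5986, h=4.8011
θ=177°:   candidates: C₊=(1.6514,4.8678) cross=48.000; C₋=(1.5509,-4.7338) cross=-48.000
θ=177°:   branch + wants cross > 0 → take C=(1.6514,4.8678) (cross=48.000)
θ=177°: ex = (C−B)/|BC| = (0.6081,0.7939); ey = (-0.7939,0.6081)
θ=177°: P = B + 3.17·ex + -3.22·ey = (2.4867,0.6631)
θ=321°: B = A + 2.00·(cos321°, sin321°) = (1.5543, -1.2586)
θ=321°: |BD| = 6.5674
θ=321°: circle(B,6.00) ∩ circle(D,8.00): a=1.1520, h=5.8884
θ=321°:   candidates: C₊=(1.5564,4.7414) cross=38.672; C₋=(3.8134,-6.8171) cross=-38.672
θ=321°:   branch + wants cross > 0 → take C=(1.5564,4.7414) (cross=38.672)
θ=321°: ex = (C−B)/|BC| = (0.0004,1.0000); ey = (-1.0000,0.0004)
θ=321°: P = B + 3.17·ex + -3.22·ey = (4.7754,1.9102)

θ=177°: 2.49 0.66
θ=321°: 4.78 1.91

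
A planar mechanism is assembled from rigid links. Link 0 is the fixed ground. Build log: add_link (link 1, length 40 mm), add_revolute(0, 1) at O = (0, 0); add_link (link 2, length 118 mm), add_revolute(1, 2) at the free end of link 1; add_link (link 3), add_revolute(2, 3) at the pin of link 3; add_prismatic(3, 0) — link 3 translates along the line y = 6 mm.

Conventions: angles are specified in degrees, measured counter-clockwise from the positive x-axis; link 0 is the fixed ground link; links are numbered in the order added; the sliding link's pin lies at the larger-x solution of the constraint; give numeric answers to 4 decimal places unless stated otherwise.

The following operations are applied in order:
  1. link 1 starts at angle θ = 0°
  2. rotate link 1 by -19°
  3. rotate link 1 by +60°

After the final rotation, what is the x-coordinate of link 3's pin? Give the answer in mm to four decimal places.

geometry: r = 40 mm, L = 118 mm, e = 6 mm; θ starts at 0°
rotate link 1 by -19°: θ ← 0° -19° = -19°
rotate link 1 by +60°: θ ← -19° +60° = 41°
crank pin P = (r cos θ, r sin θ) = (30.188383, 26.242361)
h = r sin θ − e = 26.242361 − 6 = 20.242361
x = r cos θ + √(L² − h²) = 30.188383 + 116.250793 = 146.439176

146.4392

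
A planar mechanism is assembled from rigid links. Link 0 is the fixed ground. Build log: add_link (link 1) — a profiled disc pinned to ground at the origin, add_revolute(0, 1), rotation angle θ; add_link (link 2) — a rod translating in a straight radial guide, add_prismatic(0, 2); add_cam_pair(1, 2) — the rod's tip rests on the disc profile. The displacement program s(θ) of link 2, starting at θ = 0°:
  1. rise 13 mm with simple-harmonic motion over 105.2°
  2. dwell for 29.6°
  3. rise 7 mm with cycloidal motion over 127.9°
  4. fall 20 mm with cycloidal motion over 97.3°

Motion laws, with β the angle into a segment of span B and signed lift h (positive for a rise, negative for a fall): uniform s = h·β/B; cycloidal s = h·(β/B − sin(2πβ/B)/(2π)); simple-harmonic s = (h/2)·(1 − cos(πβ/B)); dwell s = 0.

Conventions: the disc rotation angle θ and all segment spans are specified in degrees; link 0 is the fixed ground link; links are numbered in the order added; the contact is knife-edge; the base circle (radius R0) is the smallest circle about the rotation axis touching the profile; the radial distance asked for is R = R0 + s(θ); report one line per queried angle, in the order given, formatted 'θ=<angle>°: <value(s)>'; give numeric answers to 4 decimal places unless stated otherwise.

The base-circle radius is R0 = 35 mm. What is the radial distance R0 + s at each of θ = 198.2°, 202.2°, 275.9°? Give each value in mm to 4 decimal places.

seg 1 [0°–105.2°] simple-harmonic, h=13: full span → s += 13 → s = 13.0000
seg 2 [105.2°–134.8°] dwell: s stays 13.0000
seg 3 [134.8°–262.7°] cycloidal, h=7: θ=198.2° here. β=63.4, B=127.9. 7·(0.4957 − sin(2π·0.4957)/(2π)) = 3.4398 → s = 16.4398
seg 3 [134.8°–262.7°] cycloidal, h=7: θ=202.2° here. β=67.4, B=127.9. 7·(0.5270 − sin(2π·0.5270)/(2π)) = 3.8767 → s = 16.8767
seg 3 [134.8°–262.7°] cycloidal, h=7: full span → s += 7 → s = 20.0000
seg 4 [262.7°–360°] cycloidal, h=-20: θ=275.9° here. β=13.2, B=97.3. -20·(0.1357 − sin(2π·0.1357)/(2π)) = -0.3168 → s = 19.6832
θ=198.2°: R = R0 + s = 35 + 16.4398 = 51.4398
θ=202.2°: R = R0 + s = 35 + 16.8767 = 51.8767
θ=275.9°: R = R0 + s = 35 + 19.6832 = 54.6832

θ=198.2°: 51.4398
θ=202.2°: 51.8767
θ=275.9°: 54.6832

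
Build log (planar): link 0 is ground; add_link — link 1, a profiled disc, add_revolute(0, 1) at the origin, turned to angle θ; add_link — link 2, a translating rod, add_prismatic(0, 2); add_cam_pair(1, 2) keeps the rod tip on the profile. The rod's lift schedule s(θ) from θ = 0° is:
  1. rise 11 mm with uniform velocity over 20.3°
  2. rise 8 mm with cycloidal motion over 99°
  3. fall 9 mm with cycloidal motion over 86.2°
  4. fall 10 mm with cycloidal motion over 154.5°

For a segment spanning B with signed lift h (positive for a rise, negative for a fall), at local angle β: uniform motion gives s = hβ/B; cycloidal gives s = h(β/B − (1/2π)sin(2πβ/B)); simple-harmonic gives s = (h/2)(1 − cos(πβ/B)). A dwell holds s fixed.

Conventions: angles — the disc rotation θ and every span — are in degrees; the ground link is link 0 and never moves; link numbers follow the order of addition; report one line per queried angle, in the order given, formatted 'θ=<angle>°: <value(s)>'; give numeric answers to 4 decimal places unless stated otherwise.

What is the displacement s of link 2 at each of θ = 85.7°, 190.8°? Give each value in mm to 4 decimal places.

seg 1 [0°–20.3°] uniform, h=11: full span → s += 11 → s = 11.0000
seg 2 [20.3°–119.3°] cycloidal, h=8: θ=85.7° here. β=65.4, B=99. 8·(0.6606 − sin(2π·0.6606)/(2π)) = 6.3625 → s = 17.3625
seg 2 [20.3°–119.3°] cycloidal, h=8: full span → s += 8 → s = 19.0000
seg 3 [119.3°–205.5°] cycloidal, h=-9: θ=190.8° here. β=71.5, B=86.2. -9·(0.8295 − sin(2π·0.8295)/(2π)) = -8.7227 → s = 10.2773

θ=85.7°: 17.3625
θ=190.8°: 10.2773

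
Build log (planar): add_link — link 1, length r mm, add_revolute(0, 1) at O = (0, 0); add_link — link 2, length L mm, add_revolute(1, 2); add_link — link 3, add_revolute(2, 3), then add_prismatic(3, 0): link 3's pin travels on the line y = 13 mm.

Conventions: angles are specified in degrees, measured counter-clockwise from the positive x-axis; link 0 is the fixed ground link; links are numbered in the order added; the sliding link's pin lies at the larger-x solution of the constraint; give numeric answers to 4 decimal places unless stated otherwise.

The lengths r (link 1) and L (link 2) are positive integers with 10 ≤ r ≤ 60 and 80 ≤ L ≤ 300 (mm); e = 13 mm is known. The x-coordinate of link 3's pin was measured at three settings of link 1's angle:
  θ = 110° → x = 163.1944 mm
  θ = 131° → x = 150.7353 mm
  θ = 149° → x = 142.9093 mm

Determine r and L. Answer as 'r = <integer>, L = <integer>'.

constraint per measurement: (x − r cos θ)² + (r sin θ − e)² = L²
subtracting the θ₁ and θ₂ equations cancels the r² and L² terms:
r = (x₁² − x₂²) / (2[(x₁cos θ₁ + e sin θ₁) − (x₂cos θ₂ + e sin θ₂)]) = 42.9998 → r = 43
L² = (x₁ − r cos θ₁)² + (r sin θ₁ − e)² = 32399.9922 → L = 180.0000 → L = 180
check at θ₃=149°: x = 142.9093 (printed 142.9093) ✓

r = 43, L = 180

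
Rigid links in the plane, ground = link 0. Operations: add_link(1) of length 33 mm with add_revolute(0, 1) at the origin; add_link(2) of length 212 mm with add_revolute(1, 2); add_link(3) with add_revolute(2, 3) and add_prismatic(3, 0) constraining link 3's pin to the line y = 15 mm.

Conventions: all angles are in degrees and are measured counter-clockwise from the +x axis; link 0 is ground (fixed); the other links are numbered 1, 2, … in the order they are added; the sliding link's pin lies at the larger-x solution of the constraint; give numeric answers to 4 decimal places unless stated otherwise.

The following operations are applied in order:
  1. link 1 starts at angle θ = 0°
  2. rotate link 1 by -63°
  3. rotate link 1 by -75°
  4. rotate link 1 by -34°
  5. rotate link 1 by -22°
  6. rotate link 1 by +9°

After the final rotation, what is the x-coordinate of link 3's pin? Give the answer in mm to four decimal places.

geometry: r = 33 mm, L = 212 mm, e = 15 mm; θ starts at 0°
rotate link 1 by -63°: θ ← 0° -63° = -63°
rotate link 1 by -75°: θ ← -63° -75° = -138°
rotate link 1 by -34°: θ ← -138° -34° = -172°
rotate link 1 by -22°: θ ← -172° -22° = -194°
rotate link 1 by +9°: θ ← -194° +9° = -185°
crank pin P = (r cos θ, r sin θ) = (-32.874425, 2.876140)
h = r sin θ − e = 2.876140 − 15 = -12.123860
x = r cos θ + √(L² − h²) = -32.874425 + 211.653046 = 178.778621

178.7786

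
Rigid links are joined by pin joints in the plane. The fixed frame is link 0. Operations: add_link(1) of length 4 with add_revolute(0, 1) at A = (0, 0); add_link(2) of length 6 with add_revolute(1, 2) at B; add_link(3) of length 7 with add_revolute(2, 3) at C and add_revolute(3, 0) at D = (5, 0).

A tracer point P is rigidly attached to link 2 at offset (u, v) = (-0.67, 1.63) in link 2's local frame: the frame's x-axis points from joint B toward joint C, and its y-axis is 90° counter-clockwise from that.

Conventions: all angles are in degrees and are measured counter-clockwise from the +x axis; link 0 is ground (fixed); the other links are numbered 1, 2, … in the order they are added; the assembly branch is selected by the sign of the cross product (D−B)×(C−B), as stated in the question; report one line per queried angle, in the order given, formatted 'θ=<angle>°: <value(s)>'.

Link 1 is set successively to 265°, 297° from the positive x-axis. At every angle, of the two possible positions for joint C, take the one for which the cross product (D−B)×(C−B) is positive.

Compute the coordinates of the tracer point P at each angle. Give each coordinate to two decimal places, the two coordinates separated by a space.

A=(0,0), D=(5.00,0)
θ=265°: B = A + 4.00·(cos265°, sin265°) = (-0.3486, -3.9848)
θ=265°: |BD| = 6.6698
θ=265°: circle(B,6.00) ∩ circle(D,7.00): a=2.3604, h=5.5162
θ=265°:   candidates: C₊=(-1.7514,1.8489) cross=36.792; C₋=(4.8398,-6.9982) cross=-36.792
θ=265°:   branch + wants cross > 0 → take C=(-1.7514,1.8489) (cross=36.792)
θ=265°: ex = (C−B)/|BC| = (-0.2338,0.9723); ey = (-0.9723,-0.2338)
θ=265°: P = B + -0.67·ex + 1.63·ey = (-1.7768,-5.0173)
θ=297°: B = A + 4.00·(cos297°, sin297°) = (1.8160, -3.5640)
θ=297°: |BD| = 4.7792
θ=297°: circle(B,6.00) ∩ circle(D,7.00): a=1.0295, h=5.9110
θ=297°:   candidates: C₊=(-1.9062,1.1418) cross=28.250; C₋=(6.9100,-6.7344) cross=-28.250
θ=297°:   branch + wants cross > 0 → take C=(-1.9062,1.1418) (cross=28.250)
θ=297°: ex = (C−B)/|BC| = (-0.6204,0.7843); ey = (-0.7843,-0.6204)
θ=297°: P = B + -0.67·ex + 1.63·ey = (0.9532,-5.1007)

θ=265°: -1.78 -5.02
θ=297°: 0.95 -5.10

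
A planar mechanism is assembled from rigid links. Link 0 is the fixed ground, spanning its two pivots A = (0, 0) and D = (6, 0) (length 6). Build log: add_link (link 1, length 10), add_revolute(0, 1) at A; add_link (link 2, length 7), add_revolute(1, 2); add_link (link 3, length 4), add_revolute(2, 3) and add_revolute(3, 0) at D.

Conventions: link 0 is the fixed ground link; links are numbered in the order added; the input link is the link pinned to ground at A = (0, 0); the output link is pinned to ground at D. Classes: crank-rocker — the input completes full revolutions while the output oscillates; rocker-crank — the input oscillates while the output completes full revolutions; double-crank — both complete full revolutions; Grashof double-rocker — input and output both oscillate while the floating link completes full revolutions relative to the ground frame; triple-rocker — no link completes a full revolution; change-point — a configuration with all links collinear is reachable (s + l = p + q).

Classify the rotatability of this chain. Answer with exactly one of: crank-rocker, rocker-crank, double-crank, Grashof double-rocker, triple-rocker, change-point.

lengths: ground=6, input=10, coupler=7, output=4
sorted: s=4 (shortest), l=10 (longest), p+q=13
s + l = 14 vs p + q = 13
s + l > p + q → non-Grashof → no link fully rotates → triple-rocker

triple-rocker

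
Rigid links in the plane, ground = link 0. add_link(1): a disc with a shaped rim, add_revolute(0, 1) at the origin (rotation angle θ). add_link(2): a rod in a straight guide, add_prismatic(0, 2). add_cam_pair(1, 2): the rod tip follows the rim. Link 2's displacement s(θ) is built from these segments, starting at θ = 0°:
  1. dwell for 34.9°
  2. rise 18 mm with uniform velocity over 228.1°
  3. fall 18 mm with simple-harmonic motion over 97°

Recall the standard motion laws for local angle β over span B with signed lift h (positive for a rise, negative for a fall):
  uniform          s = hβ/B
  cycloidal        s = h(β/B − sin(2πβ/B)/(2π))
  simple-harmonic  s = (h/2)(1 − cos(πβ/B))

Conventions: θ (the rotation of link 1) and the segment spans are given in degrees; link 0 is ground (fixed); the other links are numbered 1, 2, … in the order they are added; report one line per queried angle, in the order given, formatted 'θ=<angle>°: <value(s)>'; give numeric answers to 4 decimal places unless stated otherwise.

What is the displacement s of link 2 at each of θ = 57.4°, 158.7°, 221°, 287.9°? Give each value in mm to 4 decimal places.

segment 1 (0° to 34.9°, dwell): s unchanged at 0.0000
θ = 57.4° falls in segment 2 (34.9° to 263°, uniform, h = 18): β = 57.4 − 34.9 = 22.5°, B = 228.1°; Δs = 18·22.5/228.1 = 1.7755; s = 0.0000 + 1.7755 = 1.7755
θ = 158.7° falls in segment 2 (34.9° to 263°, uniform, h = 18): β = 158.7 − 34.9 = 123.8°, B = 228.1°; Δs = 18·123.8/228.1 = 9.7694; s = 0.0000 + 9.7694 = 9.7694
θ = 221° falls in segment 2 (34.9° to 263°, uniform, h = 18): β = 221 − 34.9 = 186.1°, B = 228.1°; Δs = 18·186.1/228.1 = 14.6857; s = 0.0000 + 14.6857 = 14.6857
segment 2 (34.9° to 263°, uniform, h = 18) is passed completely: s = 0.0000 + (18) = 18.0000
θ = 287.9° falls in segment 3 (263° to 360°, simple-harmonic, h = -18): β = 287.9 − 263 = 24.9°, B = 97°; Δs = -18/2·(1 − cos(π·0.2567)) = -2.7714; s = 18.0000 − 2.7714 = 15.2286

θ=57.4°: 1.7755
θ=158.7°: 9.7694
θ=221°: 14.6857
θ=287.9°: 15.2286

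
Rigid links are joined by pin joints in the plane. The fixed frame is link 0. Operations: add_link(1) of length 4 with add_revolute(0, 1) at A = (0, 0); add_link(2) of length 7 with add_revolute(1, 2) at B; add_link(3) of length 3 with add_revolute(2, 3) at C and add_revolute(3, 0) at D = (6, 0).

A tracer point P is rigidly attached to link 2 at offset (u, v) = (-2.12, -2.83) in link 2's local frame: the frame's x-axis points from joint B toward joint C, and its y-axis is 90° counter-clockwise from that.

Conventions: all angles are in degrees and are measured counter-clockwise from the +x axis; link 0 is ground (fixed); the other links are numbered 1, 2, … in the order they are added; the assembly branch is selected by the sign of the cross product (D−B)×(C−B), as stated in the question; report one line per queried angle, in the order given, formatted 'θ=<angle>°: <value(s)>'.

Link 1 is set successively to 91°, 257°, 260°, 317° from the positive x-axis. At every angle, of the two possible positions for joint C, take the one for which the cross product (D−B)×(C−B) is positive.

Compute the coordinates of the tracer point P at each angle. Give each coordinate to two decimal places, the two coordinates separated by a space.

A=(0,0), D=(6.00,0)
θ=91°: B = A + 4.00·(cos91°, sin91°) = (-0.0698, 3.9994)
θ=91°: |BD| = 7.2690
θ=91°: circle(B,7.00) ∩ circle(D,3.00): a=6.3859, h=2.8671
θ=91°:   candidates: C₊=(6.8401,2.8800) cross=20.841; C₋=(3.6851,-1.9083) cross=-20.841
θ=91°:   branch + wants cross > 0 → take C=(6.8401,2.8800) (cross=20.841)
θ=91°: ex = (C−B)/|BC| = (0.9871,-0.1599); ey = (0.1599,0.9871)
θ=91°: P = B + -2.12·ex + -2.83·ey = (-2.6151,1.5448)
θ=257°: B = A + 4.00·(cos257°, sin257°) = (-0.8998, -3.8975)
θ=257°: |BD| = 7.9245
θ=257°: circle(B,7.00) ∩ circle(D,3.00): a=6.4861, h=2.6327
θ=257°:   candidates: C₊=(3.4528,1.5848) cross=20.863; C₋=(6.0424,-2.9997) cross=-20.863
θ=257°:   branch + wants cross > 0 → take C=(3.4528,1.5848) (cross=20.863)
θ=257°: ex = (C−B)/|BC| = (0.6218,0.7832); ey = (-0.7832,0.6218)
θ=257°: P = B + -2.12·ex + -2.83·ey = (-0.0016,-7.3175)
θ=260°: B = A + 4.00·(cos260°, sin260°) = (-0.6946, -3.9392)
θ=260°: |BD| = 7.7676
θ=260°: circle(B,7.00) ∩ circle(D,3.00): a=6.4586, h=2.6994
θ=260°:   candidates: C₊=(3.5029,1.6627) cross=20.968; C₋=(6.2408,-2.9903) cross=-20.968
θ=260°:   branch + wants cross > 0 → take C=(3.5029,1.6627) (cross=20.968)
θ=260°: ex = (C−B)/|BC| = (0.5996,0.8003); ey = (-0.8003,0.5996)
θ=260°: P = B + -2.12·ex + -2.83·ey = (0.2989,-7.3328)
θ=317°: B = A + 4.00·(cos317°, sin317°) = (2.9254, -2.7280)
θ=317°: |BD| = 4.1104
θ=317°: circle(B,7.00) ∩ circle(D,3.00): a=6.9209, h=1.0491
θ=317°:   candidates: C₊=(7.4061,2.6501) cross=4.312; C₋=(8.7986,1.0806) cross=-4.312
θ=317°:   branch + wants cross > 0 → take C=(7.4061,2.6501) (cross=4.312)
θ=317°: ex = (C−B)/|BC| = (0.6401,0.7683); ey = (-0.7683,0.6401)
θ=317°: P = B + -2.12·ex + -2.83·ey = (3.7427,-6.1682)

θ=91°: -2.62 1.54
θ=257°: -0.00 -7.32
θ=260°: 0.30 -7.33
θ=317°: 3.74 -6.17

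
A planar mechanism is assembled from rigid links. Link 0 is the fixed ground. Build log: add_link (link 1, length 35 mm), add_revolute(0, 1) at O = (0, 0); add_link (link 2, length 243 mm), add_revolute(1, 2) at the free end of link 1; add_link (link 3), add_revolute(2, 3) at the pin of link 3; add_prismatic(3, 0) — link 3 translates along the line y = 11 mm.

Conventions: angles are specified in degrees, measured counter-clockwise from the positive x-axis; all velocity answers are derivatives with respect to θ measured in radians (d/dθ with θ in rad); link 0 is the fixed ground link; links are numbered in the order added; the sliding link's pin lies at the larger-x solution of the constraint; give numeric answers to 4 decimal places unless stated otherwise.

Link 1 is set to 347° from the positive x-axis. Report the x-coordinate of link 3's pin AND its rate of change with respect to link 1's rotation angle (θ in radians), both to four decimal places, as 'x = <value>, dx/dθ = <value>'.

geometry: r = 35 mm, L = 243 mm, e = 11 mm
crank pin P = (r cos θ, r sin θ) = (34.102952, -7.873287)
h = r sin θ − e = -7.873287 − 11 = -18.873287
x = r cos θ + √(L² − h²) = 34.102952 + 242.265968 = 276.368920
dx/dθ = −r sin θ − h·r cos θ/√(L² − h²) (θ in radians; h = -18.873287) = 10.530015

x = 276.3689, dx/dθ = 10.5300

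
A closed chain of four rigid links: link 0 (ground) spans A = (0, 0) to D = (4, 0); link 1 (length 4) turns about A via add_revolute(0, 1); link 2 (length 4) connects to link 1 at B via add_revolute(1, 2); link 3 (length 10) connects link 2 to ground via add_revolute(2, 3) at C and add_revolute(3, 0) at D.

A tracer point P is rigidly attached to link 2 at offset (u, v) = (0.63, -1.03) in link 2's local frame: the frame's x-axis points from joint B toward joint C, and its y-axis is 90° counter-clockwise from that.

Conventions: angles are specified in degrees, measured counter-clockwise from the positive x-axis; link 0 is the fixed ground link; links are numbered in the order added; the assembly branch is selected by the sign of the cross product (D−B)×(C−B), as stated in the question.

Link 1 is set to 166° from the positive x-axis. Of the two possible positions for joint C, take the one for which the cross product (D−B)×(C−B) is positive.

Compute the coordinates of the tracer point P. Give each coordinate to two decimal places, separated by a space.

A=(0,0), D=(4.00,0)
B = A + 4.00·(cos166°, sin166°) = (-3.8812, 0.9677)
|BD| = 7.9404
circle(B,4.00) ∩ circle(D,10.00): a=-1.3192, h=3.7762
  candidates: C₊=(-4.7304,4.8765) cross=29.984; C₋=(-5.6508,-2.6196) cross=-29.984
  branch + wants cross > 0 → take C=(-4.7304,4.8765) (cross=29.984)
ex = (C−B)/|BC| = (-0.2123,0.9772); ey = (-0.9772,-0.2123)
P = B + 0.63·ex + -1.03·ey = (-3.0084,1.8020)

-3.01 1.80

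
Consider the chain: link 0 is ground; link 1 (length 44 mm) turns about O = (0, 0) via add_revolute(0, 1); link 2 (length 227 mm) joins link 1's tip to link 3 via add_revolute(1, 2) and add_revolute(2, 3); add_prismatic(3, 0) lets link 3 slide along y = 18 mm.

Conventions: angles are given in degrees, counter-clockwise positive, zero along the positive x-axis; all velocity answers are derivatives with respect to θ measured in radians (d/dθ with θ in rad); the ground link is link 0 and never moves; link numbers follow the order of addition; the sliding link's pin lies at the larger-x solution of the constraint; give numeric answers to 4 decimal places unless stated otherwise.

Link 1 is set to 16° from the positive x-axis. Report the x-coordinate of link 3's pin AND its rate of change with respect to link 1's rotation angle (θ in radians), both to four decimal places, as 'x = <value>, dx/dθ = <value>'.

geometry: r = 44 mm, L = 227 mm, e = 18 mm
crank pin P = (r cos θ, r sin θ) = (42.295515, 12.128044)
h = r sin θ − e = 12.128044 − 18 = -5.871956
x = r cos θ + √(L² − h²) = 42.295515 + 226.924040 = 269.219555
dx/dθ = −r sin θ − h·r cos θ/√(L² − h²) (θ in radians; h = -5.871956) = -11.033592

x = 269.2196, dx/dθ = -11.0336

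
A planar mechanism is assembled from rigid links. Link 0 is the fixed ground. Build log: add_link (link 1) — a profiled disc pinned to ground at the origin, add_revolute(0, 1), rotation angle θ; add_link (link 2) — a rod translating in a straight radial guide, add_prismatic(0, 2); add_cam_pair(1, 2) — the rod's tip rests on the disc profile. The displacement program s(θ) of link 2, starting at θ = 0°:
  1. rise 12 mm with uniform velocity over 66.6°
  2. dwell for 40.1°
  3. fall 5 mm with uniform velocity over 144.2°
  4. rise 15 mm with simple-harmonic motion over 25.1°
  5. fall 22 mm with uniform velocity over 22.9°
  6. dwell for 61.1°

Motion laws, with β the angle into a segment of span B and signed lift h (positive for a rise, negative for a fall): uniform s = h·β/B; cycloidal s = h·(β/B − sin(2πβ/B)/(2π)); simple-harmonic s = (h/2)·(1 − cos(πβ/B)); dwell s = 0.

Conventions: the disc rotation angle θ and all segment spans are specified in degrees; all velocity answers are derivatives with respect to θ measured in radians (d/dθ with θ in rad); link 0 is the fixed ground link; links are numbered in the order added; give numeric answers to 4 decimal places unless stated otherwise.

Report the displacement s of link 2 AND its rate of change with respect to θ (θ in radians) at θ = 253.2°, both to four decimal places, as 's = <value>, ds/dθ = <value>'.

seg 1 [0°–66.6°] uniform, h=12: full span → s += 12 → s = 12.0000
seg 2 [66.6°–106.7°] dwell: s stays 12.0000
seg 3 [106.7°–250.9°] uniform, h=-5: full span → s += -5 → s = 7.0000
seg 4 [250.9°–276°] simple-harmonic, h=15: θ=253.2° here. β=2.3, B=25.1. 15/2·(1 − cos(π·0.0916)) = 0.3086 → s = 7.3086
velocity in seg [250.9°–276°] (simple-harmonic), θ in radians: β = 2.3° = 0.0401 rad, B = 25.1° = 0.4381 rad; ds/dθ = (πh/(2B)) sin(πβ/B) = (π·15/(2·0.4381)) sin(π·0.0916) = 15.270347 mm/rad

s = 7.3086, ds/dθ = 15.2703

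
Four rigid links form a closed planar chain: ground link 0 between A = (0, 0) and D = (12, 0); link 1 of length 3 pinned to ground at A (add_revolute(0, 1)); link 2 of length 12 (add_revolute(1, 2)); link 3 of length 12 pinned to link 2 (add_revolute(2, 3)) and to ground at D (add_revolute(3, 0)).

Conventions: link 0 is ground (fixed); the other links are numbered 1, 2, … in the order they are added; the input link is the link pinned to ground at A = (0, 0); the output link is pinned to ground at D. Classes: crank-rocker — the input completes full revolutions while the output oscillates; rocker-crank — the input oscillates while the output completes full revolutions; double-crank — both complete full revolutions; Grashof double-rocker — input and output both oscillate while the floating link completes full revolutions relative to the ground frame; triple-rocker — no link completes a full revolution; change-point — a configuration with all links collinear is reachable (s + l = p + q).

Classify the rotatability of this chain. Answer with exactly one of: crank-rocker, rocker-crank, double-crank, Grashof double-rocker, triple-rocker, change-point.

lengths: ground=12, input=3, coupler=12, output=12
sorted: s=3 (shortest), l=12 (longest), p+q=24
s + l = 15 vs p + q = 24
s + l < p + q (Grashof) with shortest = input link → crank-rocker

crank-rocker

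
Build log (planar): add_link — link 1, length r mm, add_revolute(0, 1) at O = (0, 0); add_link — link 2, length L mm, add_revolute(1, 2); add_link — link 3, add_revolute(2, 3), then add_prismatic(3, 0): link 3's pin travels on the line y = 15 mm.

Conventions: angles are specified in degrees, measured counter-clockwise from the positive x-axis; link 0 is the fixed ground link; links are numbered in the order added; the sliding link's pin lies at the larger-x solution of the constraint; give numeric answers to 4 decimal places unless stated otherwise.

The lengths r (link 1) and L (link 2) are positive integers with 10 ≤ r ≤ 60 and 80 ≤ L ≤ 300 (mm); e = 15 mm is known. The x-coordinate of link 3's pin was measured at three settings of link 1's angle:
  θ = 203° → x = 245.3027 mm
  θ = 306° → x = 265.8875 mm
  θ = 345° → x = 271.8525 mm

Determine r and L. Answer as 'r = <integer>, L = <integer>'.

constraint per measurement: (x − r cos θ)² + (r sin θ − e)² = L²
subtracting the θ₁ and θ₂ equations cancels the r² and L² terms:
r = (x₁² − x₂²) / (2[(x₁cos θ₁ + e sin θ₁) − (x₂cos θ₂ + e sin θ₂)]) = 14.0000 → r = 14
L² = (x₁ − r cos θ₁)² + (r sin θ₁ − e)² = 67080.9868 → L = 259.0000 → L = 259
check at θ₃=345°: x = 271.8525 (printed 271.8525) ✓

r = 14, L = 259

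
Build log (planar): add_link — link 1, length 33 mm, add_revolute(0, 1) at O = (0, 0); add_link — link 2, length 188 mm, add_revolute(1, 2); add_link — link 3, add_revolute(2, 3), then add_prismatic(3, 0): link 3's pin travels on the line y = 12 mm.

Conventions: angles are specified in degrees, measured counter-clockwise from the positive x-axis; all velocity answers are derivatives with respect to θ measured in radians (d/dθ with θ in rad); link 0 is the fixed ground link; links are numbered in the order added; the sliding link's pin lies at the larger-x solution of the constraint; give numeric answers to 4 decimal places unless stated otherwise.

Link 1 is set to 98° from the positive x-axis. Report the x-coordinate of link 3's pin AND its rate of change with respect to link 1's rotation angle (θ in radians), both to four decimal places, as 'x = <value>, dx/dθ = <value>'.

geometry: r = 33 mm, L = 188 mm, e = 12 mm
crank pin P = (r cos θ, r sin θ) = (-4.592712, 32.678846)
h = r sin θ − e = 32.678846 − 12 = 20.678846
x = r cos θ + √(L² − h²) = -4.592712 + 186.859266 = 182.266554
dx/dθ = −r sin θ − h·r cos θ/√(L² − h²) (θ in radians; h = 20.678846) = -32.170592

x = 182.2666, dx/dθ = -32.1706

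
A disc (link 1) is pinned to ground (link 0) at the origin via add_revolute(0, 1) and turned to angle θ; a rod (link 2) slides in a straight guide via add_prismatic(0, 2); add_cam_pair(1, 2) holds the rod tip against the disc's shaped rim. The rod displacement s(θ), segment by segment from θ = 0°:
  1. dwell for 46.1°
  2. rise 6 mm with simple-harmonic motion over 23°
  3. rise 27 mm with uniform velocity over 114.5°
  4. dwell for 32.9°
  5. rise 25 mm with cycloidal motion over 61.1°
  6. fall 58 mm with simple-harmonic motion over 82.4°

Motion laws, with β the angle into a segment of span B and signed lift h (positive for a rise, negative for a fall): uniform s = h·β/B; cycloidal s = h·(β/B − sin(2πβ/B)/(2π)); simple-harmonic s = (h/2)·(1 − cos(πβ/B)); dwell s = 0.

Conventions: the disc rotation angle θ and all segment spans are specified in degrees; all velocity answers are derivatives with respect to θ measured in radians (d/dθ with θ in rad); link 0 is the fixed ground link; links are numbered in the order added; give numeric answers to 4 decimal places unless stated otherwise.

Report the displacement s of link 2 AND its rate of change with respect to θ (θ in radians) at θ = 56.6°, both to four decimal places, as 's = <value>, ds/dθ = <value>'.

segment 1 (0° to 46.1°, dwell): s unchanged at 0.0000
θ = 56.6° falls in segment 2 (46.1° to 69.1°, simple-harmonic, h = 6): β = 56.6 − 46.1 = 10.5°, B = 23°; Δs = 6/2·(1 − cos(π·0.4565)) = 2.5915; s = 0.0000 + 2.5915 = 2.5915
velocity in seg [46.1°–69.1°] (simple-harmonic), θ in radians: β = 10.5° = 0.1833 rad, B = 23° = 0.4014 rad; ds/dθ = (πh/(2B)) sin(πβ/B) = (π·6/(2·0.4014)) sin(π·0.4565) = 23.259583 mm/rad

s = 2.5915, ds/dθ = 23.2596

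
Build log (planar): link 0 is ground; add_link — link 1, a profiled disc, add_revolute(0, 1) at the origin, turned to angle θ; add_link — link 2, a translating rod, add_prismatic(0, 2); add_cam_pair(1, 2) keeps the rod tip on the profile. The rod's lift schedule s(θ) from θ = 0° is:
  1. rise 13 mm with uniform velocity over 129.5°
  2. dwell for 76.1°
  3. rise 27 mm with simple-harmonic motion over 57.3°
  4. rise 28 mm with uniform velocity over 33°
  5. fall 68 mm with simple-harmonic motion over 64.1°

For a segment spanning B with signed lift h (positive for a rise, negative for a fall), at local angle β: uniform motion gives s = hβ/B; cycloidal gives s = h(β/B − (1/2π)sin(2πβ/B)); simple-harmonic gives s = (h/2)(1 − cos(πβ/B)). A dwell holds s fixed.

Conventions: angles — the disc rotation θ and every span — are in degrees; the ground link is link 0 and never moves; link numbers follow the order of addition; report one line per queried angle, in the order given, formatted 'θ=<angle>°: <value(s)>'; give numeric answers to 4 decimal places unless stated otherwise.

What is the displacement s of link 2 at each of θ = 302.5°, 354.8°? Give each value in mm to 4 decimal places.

seg 1 [0°–129.5°] uniform, h=13: full span → s += 13 → s = 13.0000
seg 2 [129.5°–205.6°] dwell: s stays 13.0000
seg 3 [205.6°–262.9°] simple-harmonic, h=27: full span → s += 27 → s = 40.0000
seg 4 [262.9°–295.9°] uniform, h=28: full span → s += 28 → s = 68.0000
seg 5 [295.9°–360°] simple-harmonic, h=-68: θ=302.5° here. β=6.6, B=64.1. -68/2·(1 − cos(π·0.1030)) = -1.7633 → s = 66.2367
seg 5 [295.9°–360°] simple-harmonic, h=-68: θ=354.8° here. β=58.9, B=64.1. -68/2·(1 − cos(π·0.9189)) = -66.9018 → s = 1.0982

θ=302.5°: 66.2367
θ=354.8°: 1.0982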